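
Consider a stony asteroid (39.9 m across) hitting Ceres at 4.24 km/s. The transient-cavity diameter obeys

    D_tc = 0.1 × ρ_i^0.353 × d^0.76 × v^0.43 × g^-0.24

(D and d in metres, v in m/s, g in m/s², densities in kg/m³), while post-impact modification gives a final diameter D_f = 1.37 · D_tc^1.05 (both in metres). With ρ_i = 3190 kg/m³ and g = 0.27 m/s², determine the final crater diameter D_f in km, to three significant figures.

v = 4240 m/s.
ρ_i^0.353 = 3190^0.353 = 17.25
d^0.76 = 39.9^0.76 = 16.47
v^0.43 = 4240^0.43 = 36.29
g^-0.24 = 0.27^-0.24 = 1.369
D_tc = 0.1 × 17.25 × 16.47 × 36.29 × 1.369 = 1411 m
D_f = 1.37 × (1411)^1.05 = 2778 m
     = 2.778 km

D_f ≈ 2.78 km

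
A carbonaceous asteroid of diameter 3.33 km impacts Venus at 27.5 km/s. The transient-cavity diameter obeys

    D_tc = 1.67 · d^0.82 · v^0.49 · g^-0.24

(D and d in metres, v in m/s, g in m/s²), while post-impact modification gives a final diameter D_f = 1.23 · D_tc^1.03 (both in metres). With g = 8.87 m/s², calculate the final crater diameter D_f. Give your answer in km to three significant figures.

In SI: d = 3330 m, v = 27500 m/s.
d^0.82 = 3330^0.82 = 773.4
v^0.49 = 27500^0.49 = 149.7
g^-0.24 = 8.87^-0.24 = 0.5922
D_tc = 1.67 × 773.4 × 149.7 × 0.5922 = 1.145 × 10^5 m
D_f = 1.23 × (1.145 × 10^5)^1.03 = 1.997 × 10^5 m
     = 199.7 km

D_f ≈ 200 km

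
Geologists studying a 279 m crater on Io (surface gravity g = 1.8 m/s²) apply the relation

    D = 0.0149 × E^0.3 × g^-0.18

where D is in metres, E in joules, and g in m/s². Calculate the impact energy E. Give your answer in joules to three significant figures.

E ≈ 2.48 × 10^14 J

Rearranging: E = [D / (0.0149 · g^-0.18)]^(1/0.3).
g^-0.18 = 1.8^-0.18 = 0.8996
D / (0.0149 × 0.8996) = 279 / (0.01340) = 2.082 × 10^4
E = (2.082 × 10^4)^3.3333 = 2.482 × 10^14 J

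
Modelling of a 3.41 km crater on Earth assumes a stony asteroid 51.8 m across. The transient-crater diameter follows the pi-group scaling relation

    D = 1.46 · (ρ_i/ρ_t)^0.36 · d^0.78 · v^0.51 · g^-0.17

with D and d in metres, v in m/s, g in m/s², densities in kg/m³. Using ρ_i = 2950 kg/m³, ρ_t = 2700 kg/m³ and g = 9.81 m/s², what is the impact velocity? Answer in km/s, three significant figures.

Rearranging for v: v = [D / (1.46 · (2950/2700)^0.36 · 51.8^0.78 · 9.81^-0.17)]^(1/0.51).
D = 3410 m.
(2950/2700)^0.36 = 1.032
51.8^0.78 = 21.74
9.81^-0.17 = 0.6783
Denominator = 1.46 × 1.032 × 21.74 × 0.6783 = 22.22
D / 22.22 = 3410 / 22.22 = 153.5
v = 153.5^(1/0.51) = 153.5^1.9608 = 19343 m/s

v ≈ 19.3 km/s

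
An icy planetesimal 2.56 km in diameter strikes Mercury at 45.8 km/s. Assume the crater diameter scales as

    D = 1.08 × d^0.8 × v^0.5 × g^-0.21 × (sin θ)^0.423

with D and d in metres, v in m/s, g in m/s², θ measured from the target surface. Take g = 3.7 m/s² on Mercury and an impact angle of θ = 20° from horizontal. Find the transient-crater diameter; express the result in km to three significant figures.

D ≈ 59.4 km

In SI units: d = 2560 m, v = 45800 m/s.
d^0.8 = 2560^0.8 = 532.8
v^0.5 = 45800^0.5 = 214.0
g^-0.21 = 3.7^-0.21 = 0.7598
(sin 20°)^0.423 = 0.3420^0.423 = 0.6352
D = 1.08 × 532.8 × 214.0 × 0.7598 × 0.6352 = 59431 m
   = 59.43 km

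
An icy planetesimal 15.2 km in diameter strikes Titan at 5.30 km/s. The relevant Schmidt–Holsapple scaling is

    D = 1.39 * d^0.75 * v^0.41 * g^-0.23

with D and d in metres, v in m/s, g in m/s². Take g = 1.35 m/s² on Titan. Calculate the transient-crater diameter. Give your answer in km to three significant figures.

In SI units: d = 15200 m, v = 5300 m/s.
d^0.75 = 15200^0.75 = 1369
v^0.41 = 5300^0.41 = 33.65
g^-0.23 = 1.35^-0.23 = 0.9333
D = 1.39 × 1369 × 33.65 × 0.9333 = 59762 m
   = 59.76 km

D ≈ 59.8 km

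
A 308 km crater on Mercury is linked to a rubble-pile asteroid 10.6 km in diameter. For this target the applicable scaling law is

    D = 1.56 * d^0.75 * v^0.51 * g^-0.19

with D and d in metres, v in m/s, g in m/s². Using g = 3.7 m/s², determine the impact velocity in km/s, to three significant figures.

v ≈ 47.3 km/s

Rearranging for v: v = [D / (1.56 · 10600^0.75 · 3.7^-0.19)]^(1/0.51).
D = 308000 m.
10600^0.75 = 1045
3.7^-0.19 = 0.7799
Denominator = 1.56 × 1045 × 0.7799 = 1271
D / 1271 = 308000 / 1271 = 242.3
v = 242.3^(1/0.51) = 242.3^1.9608 = 47341 m/s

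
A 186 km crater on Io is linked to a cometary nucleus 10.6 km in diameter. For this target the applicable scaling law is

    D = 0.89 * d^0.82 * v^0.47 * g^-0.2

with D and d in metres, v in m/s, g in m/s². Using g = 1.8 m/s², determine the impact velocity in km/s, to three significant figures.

v ≈ 25.4 km/s

Rearranging for v: v = [D / (0.89 · 10600^0.82 · 1.8^-0.2)]^(1/0.47).
D = 186000 m.
10600^0.82 = 1999
1.8^-0.2 = 0.8891
Denominator = 0.89 × 1999 × 0.8891 = 1582
D / 1582 = 186000 / 1582 = 117.6
v = 117.6^(1/0.47) = 117.6^2.1277 = 25422 m/s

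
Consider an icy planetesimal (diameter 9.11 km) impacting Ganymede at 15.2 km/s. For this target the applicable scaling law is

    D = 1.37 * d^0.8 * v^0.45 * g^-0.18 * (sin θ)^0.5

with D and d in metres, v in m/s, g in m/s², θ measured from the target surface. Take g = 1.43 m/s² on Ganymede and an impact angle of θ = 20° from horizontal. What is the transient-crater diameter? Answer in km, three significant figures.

D ≈ 84.2 km

In SI units: d = 9110 m, v = 15200 m/s.
d^0.8 = 9110^0.8 = 1471
v^0.45 = 15200^0.45 = 76.18
g^-0.18 = 1.43^-0.18 = 0.9376
(sin 20°)^0.5 = 0.3420^0.5 = 0.5848
D = 1.37 × 1471 × 76.18 × 0.9376 × 0.5848 = 84178 m
   = 84.18 km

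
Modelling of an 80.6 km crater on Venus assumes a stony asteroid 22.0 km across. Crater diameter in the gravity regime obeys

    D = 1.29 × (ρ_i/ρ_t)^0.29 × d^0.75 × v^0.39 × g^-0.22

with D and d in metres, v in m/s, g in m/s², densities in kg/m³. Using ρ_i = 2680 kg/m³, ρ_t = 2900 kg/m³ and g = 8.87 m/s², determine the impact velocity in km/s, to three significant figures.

Rearranging for v: v = [D / (1.29 · (2680/2900)^0.29 · 22000^0.75 · 8.87^-0.22)]^(1/0.39).
D = 80600 m.
(2680/2900)^0.29 = 0.9774
22000^0.75 = 1806
8.87^-0.22 = 0.6187
Denominator = 1.29 × 0.9774 × 1806 × 0.6187 = 1409
D / 1409 = 80600 / 1409 = 57.20
v = 57.20^(1/0.39) = 57.20^2.5641 = 32073 m/s

v ≈ 32.1 km/s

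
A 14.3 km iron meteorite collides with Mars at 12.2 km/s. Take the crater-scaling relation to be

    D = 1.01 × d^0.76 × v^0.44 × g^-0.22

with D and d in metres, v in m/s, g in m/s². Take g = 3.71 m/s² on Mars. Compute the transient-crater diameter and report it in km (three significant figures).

In SI units: d = 14300 m, v = 12200 m/s.
d^0.76 = 14300^0.76 = 1439
v^0.44 = 12200^0.44 = 62.81
g^-0.22 = 3.71^-0.22 = 0.7494
D = 1.01 × 1439 × 62.81 × 0.7494 = 68411 m
   = 68.41 km

D ≈ 68.4 km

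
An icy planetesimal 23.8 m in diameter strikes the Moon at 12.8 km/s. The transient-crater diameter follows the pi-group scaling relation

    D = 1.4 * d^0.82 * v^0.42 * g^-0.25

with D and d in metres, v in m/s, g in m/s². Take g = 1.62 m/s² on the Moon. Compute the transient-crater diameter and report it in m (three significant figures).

D ≈ 886 m

In SI units: v = 12800 m/s.
d^0.82 = 23.8^0.82 = 13.45
v^0.42 = 12800^0.42 = 53.09
g^-0.25 = 1.62^-0.25 = 0.8864
D = 1.4 × 13.45 × 53.09 × 0.8864 = 886.1 m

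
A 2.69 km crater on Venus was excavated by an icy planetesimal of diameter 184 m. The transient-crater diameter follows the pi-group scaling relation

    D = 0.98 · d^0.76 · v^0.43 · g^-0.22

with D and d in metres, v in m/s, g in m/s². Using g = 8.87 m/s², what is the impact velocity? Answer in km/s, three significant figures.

v ≈ 30.1 km/s

Rearranging for v: v = [D / (0.98 · 184^0.76 · 8.87^-0.22)]^(1/0.43).
D = 2690 m.
184^0.76 = 52.63
8.87^-0.22 = 0.6187
Denominator = 0.98 × 52.63 × 0.6187 = 31.91
D / 31.91 = 2690 / 31.91 = 84.30
v = 84.30^(1/0.43) = 84.30^2.3256 = 30110 m/s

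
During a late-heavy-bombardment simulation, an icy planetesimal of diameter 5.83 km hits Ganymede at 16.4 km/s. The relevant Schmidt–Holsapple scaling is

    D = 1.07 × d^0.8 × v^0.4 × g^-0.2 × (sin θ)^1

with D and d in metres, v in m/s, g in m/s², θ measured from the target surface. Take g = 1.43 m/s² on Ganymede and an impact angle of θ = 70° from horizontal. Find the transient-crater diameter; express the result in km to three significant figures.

D ≈ 46.7 km

In SI units: d = 5830 m, v = 16400 m/s.
d^0.8 = 5830^0.8 = 1029
v^0.4 = 16400^0.4 = 48.52
g^-0.2 = 1.43^-0.2 = 0.9310
(sin 70°)^1 = 0.9397^1 = 0.9397
D = 1.07 × 1029 × 48.52 × 0.9310 × 0.9397 = 46737 m
   = 46.74 km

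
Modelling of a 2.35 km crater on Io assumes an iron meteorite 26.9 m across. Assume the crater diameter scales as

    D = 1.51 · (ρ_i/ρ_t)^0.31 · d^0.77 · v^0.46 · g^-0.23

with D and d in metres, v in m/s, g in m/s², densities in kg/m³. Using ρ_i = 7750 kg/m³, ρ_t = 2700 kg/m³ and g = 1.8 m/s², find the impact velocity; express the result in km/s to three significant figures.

Rearranging for v: v = [D / (1.51 · (7750/2700)^0.31 · 26.9^0.77 · 1.8^-0.23)]^(1/0.46).
D = 2350 m.
(7750/2700)^0.31 = 1.387
26.9^0.77 = 12.62
1.8^-0.23 = 0.8735
Denominator = 1.51 × 1.387 × 12.62 × 0.8735 = 23.09
D / 23.09 = 2350 / 23.09 = 101.8
v = 101.8^(1/0.46) = 101.8^2.1739 = 23155 m/s

v ≈ 23.2 km/s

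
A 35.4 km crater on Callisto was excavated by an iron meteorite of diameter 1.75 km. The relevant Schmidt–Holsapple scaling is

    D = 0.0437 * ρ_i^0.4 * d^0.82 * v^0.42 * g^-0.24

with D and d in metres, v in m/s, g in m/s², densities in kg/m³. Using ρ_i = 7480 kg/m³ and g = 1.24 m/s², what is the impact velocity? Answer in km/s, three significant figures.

Rearranging for v: v = [D / (0.0437 · 7480^0.4 · 1750^0.82 · 1.24^-0.24)]^(1/0.42).
D = 35400 m.
7480^0.4 = 35.45
1750^0.82 = 456.3
1.24^-0.24 = 0.9497
Denominator = 0.0437 × 35.45 × 456.3 × 0.9497 = 671.3
D / 671.3 = 35400 / 671.3 = 52.73
v = 52.73^(1/0.42) = 52.73^2.381 = 12596 m/s

v ≈ 12.6 km/s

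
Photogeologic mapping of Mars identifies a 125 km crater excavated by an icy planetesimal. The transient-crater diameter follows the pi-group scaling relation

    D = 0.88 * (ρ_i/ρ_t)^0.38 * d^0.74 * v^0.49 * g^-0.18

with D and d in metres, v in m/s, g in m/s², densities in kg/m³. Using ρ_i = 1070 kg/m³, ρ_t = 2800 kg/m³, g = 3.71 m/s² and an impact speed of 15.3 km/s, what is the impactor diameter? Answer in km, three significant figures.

d ≈ 35.1 km

Rearranging for d: d = [D / (0.88 · (1070/2800)^0.38 · 15300^0.49 · 3.71^-0.18)]^(1/0.74).
D = 125000 m.
(1070/2800)^0.38 = 0.6938
15300^0.49 = 112.3
3.71^-0.18 = 0.7898
Denominator = 0.88 × 0.6938 × 112.3 × 0.7898 = 54.15
D / 54.15 = 125000 / 54.15 = 2308
d = 2308^(1/0.74) = 2308^1.3514 = 35081 m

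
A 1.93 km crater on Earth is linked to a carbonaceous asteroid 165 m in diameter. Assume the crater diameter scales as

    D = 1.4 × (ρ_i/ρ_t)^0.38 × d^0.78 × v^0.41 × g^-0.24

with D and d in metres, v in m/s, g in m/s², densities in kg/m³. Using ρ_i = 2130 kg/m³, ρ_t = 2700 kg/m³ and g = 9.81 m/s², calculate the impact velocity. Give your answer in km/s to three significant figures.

v ≈ 13.0 km/s

Rearranging for v: v = [D / (1.4 · (2130/2700)^0.38 · 165^0.78 · 9.81^-0.24)]^(1/0.41).
D = 1930 m.
(2130/2700)^0.38 = 0.9138
165^0.78 = 53.66
9.81^-0.24 = 0.5781
Denominator = 1.4 × 0.9138 × 53.66 × 0.5781 = 39.69
D / 39.69 = 1930 / 39.69 = 48.63
v = 48.63^(1/0.41) = 48.63^2.439 = 13012 m/s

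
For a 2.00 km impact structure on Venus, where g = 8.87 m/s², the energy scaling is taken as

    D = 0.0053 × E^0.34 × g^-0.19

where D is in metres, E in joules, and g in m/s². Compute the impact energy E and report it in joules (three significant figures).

E ≈ 8.55 × 10^16 J

Rearranging: E = [D / (0.0053 · g^-0.19)]^(1/0.34).
D = 2000 m.
g^-0.19 = 8.87^-0.19 = 0.6605
D / (0.0053 × 0.6605) = 2000 / (3.501 × 10^-3) = 5.713 × 10^5
E = (5.713 × 10^5)^2.9412 = 8.552 × 10^16 J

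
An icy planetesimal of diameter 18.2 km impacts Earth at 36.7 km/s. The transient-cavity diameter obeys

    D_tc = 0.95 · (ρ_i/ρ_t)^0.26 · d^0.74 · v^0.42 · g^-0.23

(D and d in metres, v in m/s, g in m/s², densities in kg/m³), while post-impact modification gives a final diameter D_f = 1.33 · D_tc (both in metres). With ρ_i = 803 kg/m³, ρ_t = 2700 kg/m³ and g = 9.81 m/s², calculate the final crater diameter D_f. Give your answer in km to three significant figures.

In SI: d = 18200 m, v = 36700 m/s.
(ρ_i/ρ_t)^0.26 = (803/2700)^0.26 = 0.7296
d^0.74 = 18200^0.74 = 1421
v^0.42 = 36700^0.42 = 82.63
g^-0.23 = 9.81^-0.23 = 0.5914
D_tc = 0.95 × 0.7296 × 1421 × 82.63 × 0.5914 = 48130 m
D_f = 1.33 × 48130 = 64013 m
     = 64.01 km

D_f ≈ 64.0 km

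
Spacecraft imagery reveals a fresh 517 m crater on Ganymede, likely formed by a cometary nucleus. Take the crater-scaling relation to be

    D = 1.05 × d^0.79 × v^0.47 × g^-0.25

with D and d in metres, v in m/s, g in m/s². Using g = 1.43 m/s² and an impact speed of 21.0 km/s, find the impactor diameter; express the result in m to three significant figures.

d ≈ 7.69 m

Rearranging for d: d = [D / (1.05 · 21000^0.47 · 1.43^-0.25)]^(1/0.79).
21000^0.47 = 107.5
1.43^-0.25 = 0.9145
Denominator = 1.05 × 107.5 × 0.9145 = 103.2
D / 103.2 = 517 / 103.2 = 5.010
d = 5.010^(1/0.79) = 5.010^1.2658 = 7.689 m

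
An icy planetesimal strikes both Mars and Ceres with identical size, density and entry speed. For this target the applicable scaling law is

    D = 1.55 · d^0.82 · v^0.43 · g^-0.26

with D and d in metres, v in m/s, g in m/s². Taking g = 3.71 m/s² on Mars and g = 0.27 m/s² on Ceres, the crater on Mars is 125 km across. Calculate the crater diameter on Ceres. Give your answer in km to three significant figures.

D ≈ 247 km

All impactor-dependent factors cancel in the ratio, leaving D_Ceres/D_Mars = (g_Ceres/g_Mars)^-0.26.
(0.27/3.71)^-0.26 = 0.07278^-0.26 = 1.976
D_Ceres = 1.976 × 125 km = 247 km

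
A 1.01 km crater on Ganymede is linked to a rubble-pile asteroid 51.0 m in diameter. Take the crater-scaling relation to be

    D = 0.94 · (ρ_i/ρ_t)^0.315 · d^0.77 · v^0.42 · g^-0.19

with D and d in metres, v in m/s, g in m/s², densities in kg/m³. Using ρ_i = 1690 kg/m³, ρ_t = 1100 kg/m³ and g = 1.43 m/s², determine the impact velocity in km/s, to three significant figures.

v ≈ 10.4 km/s

Rearranging for v: v = [D / (0.94 · (1690/1100)^0.315 · 51^0.77 · 1.43^-0.19)]^(1/0.42).
D = 1010 m.
(1690/1100)^0.315 = 1.145
51^0.77 = 20.65
1.43^-0.19 = 0.9343
Denominator = 0.94 × 1.145 × 20.65 × 0.9343 = 20.77
D / 20.77 = 1010 / 20.77 = 48.63
v = 48.63^(1/0.42) = 48.63^2.381 = 10388 m/s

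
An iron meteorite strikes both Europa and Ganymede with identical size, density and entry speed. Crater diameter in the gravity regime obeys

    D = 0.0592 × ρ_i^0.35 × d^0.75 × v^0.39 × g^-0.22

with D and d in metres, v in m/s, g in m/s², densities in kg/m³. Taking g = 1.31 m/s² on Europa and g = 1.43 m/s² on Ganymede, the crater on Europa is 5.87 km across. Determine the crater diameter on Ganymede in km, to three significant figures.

All impactor-dependent factors cancel in the ratio, leaving D_Ganymede/D_Europa = (g_Ganymede/g_Europa)^-0.22.
(1.43/1.31)^-0.22 = 1.092^-0.22 = 0.9808
D_Ganymede = 0.9808 × 5.87 km = 5.76 km

D ≈ 5.76 km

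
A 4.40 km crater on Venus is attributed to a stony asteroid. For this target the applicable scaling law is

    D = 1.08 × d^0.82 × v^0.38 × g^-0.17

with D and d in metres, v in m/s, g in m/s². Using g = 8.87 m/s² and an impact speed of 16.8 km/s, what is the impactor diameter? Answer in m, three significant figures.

d ≈ 437 m

Rearranging for d: d = [D / (1.08 · 16800^0.38 · 8.87^-0.17)]^(1/0.82).
D = 4400 m.
16800^0.38 = 40.33
8.87^-0.17 = 0.6900
Denominator = 1.08 × 40.33 × 0.6900 = 30.05
D / 30.05 = 4400 / 30.05 = 146.4
d = 146.4^(1/0.82) = 146.4^1.2195 = 437.4 m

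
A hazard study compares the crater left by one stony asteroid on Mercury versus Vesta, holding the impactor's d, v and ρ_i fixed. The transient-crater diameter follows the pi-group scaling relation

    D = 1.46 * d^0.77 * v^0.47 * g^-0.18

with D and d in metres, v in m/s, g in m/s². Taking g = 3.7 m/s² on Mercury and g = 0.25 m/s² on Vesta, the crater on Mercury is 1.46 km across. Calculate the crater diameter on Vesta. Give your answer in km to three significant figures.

All impactor-dependent factors cancel in the ratio, leaving D_Vesta/D_Mercury = (g_Vesta/g_Mercury)^-0.18.
(0.25/3.7)^-0.18 = 0.06757^-0.18 = 1.624
D_Vesta = 1.624 × 1.46 km = 2.37 km

D ≈ 2.37 km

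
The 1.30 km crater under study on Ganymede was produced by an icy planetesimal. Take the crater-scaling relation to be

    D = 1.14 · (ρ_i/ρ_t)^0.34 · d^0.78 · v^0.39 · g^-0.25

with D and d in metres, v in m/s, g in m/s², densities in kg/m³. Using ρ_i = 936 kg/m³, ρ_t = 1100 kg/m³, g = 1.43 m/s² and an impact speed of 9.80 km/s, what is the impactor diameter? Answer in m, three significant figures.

d ≈ 101 m

Rearranging for d: d = [D / (1.14 · (936/1100)^0.34 · 9800^0.39 · 1.43^-0.25)]^(1/0.78).
D = 1300 m.
(936/1100)^0.34 = 0.9466
9800^0.39 = 36.02
1.43^-0.25 = 0.9145
Denominator = 1.14 × 0.9466 × 36.02 × 0.9145 = 35.55
D / 35.55 = 1300 / 35.55 = 36.57
d = 36.57^(1/0.78) = 36.57^1.2821 = 100.9 m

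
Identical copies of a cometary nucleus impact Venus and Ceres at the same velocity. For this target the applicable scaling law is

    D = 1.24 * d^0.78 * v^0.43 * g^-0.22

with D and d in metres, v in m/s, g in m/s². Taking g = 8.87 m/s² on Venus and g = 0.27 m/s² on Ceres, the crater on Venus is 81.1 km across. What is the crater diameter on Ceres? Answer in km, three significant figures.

D ≈ 175 km

All impactor-dependent factors cancel in the ratio, leaving D_Ceres/D_Venus = (g_Ceres/g_Venus)^-0.22.
(0.27/8.87)^-0.22 = 0.03044^-0.22 = 2.156
D_Ceres = 2.156 × 81.1 km = 175 km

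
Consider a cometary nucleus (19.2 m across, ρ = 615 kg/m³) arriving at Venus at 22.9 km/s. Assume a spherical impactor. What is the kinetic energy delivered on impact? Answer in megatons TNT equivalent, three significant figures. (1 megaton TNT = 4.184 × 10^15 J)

v = 22900 m/s.
Mass m = (π/6) ρ d³ = (π/6) × 615 × (19.2)³ = 2.279 × 10^6 kg
E = ½ m v² = 0.5 × 2.279 × 10^6 × (22900)² = 5.976 × 10^14 J
   = 5.976 × 10^14 / 4.184×10^15 = 0.1428 Mt

E ≈ 0.143 Mt TNT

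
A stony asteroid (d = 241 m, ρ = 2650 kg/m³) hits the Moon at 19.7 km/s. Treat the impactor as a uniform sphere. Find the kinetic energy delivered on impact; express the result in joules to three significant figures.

v = 19700 m/s.
Mass m = (π/6) ρ d³ = (π/6) × 2650 × (241)³ = 1.942 × 10^10 kg
E = ½ m v² = 0.5 × 1.942 × 10^10 × (19700)² = 3.768 × 10^18 J

E ≈ 3.77 × 10^18 J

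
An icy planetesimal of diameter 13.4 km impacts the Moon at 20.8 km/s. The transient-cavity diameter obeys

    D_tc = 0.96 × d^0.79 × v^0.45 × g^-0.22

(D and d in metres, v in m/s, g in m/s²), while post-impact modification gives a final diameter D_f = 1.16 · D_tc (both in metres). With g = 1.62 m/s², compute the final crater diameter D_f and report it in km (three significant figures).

In SI: d = 13400 m, v = 20800 m/s.
d^0.79 = 13400^0.79 = 1821
v^0.45 = 20800^0.45 = 87.73
g^-0.22 = 1.62^-0.22 = 0.8993
D_tc = 0.96 × 1821 × 87.73 × 0.8993 = 1.379 × 10^5 m
D_f = 1.16 × 1.379 × 10^5 = 1.600 × 10^5 m
     = 160.0 km

D_f ≈ 160 km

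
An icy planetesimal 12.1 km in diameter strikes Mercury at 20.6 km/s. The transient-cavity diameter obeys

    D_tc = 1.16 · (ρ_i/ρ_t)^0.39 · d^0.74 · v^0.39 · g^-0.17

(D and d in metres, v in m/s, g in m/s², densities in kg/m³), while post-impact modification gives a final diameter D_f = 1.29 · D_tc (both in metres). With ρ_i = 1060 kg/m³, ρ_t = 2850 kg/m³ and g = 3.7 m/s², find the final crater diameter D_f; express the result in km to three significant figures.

D_f ≈ 41.2 km

In SI: d = 12100 m, v = 20600 m/s.
(ρ_i/ρ_t)^0.39 = (1060/2850)^0.39 = 0.6800
d^0.74 = 12100^0.74 = 1050
v^0.39 = 20600^0.39 = 48.13
g^-0.17 = 3.7^-0.17 = 0.8006
D_tc = 1.16 × 0.6800 × 1050 × 48.13 × 0.8006 = 31910 m
D_f = 1.29 × 31910 = 41164 m
     = 41.16 km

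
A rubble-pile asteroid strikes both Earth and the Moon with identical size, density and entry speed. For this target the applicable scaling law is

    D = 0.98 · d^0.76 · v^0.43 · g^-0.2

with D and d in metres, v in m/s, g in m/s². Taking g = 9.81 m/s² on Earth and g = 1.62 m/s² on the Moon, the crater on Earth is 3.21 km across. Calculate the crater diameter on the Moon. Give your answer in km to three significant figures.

D ≈ 4.60 km

All impactor-dependent factors cancel in the ratio, leaving D_Moon/D_Earth = (g_Moon/g_Earth)^-0.2.
(1.62/9.81)^-0.2 = 0.1651^-0.2 = 1.434
D_Moon = 1.434 × 3.21 km = 4.60 km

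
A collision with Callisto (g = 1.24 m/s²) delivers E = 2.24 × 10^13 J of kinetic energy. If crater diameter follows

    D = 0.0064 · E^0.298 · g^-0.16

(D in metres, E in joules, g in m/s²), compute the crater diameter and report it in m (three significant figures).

D ≈ 58.8 m

E^0.298 = (2.24 × 10^13)^0.298 = 9.514 × 10^3
g^-0.16 = 1.24^-0.16 = 0.9662
D = 0.0064 × 9.514 × 10^3 × 0.9662 = 58.83 m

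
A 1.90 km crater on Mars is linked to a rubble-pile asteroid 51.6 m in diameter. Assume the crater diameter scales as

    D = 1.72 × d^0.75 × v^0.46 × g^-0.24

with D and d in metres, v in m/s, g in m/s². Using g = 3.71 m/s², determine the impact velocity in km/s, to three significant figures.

Rearranging for v: v = [D / (1.72 · 51.6^0.75 · 3.71^-0.24)]^(1/0.46).
D = 1900 m.
51.6^0.75 = 19.25
3.71^-0.24 = 0.7300
Denominator = 1.72 × 19.25 × 0.7300 = 24.17
D / 24.17 = 1900 / 24.17 = 78.61
v = 78.61^(1/0.46) = 78.61^2.1739 = 13200 m/s

v ≈ 13.2 km/s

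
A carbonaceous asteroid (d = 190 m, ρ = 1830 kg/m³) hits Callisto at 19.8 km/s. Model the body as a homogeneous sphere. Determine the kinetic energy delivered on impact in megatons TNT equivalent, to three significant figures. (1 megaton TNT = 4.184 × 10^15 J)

v = 19800 m/s.
Mass m = (π/6) ρ d³ = (π/6) × 1830 × (190)³ = 6.572 × 10^9 kg
E = ½ m v² = 0.5 × 6.572 × 10^9 × (19800)² = 1.288 × 10^18 J
   = 1.288 × 10^18 / 4.184×10^15 = 307.8 Mt

E ≈ 308 Mt TNT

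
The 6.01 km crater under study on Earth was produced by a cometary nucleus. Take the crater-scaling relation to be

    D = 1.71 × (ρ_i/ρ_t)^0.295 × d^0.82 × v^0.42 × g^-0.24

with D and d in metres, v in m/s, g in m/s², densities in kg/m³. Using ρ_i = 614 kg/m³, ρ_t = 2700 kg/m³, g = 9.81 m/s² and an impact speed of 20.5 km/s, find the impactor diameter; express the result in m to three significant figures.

d ≈ 434 m

Rearranging for d: d = [D / (1.71 · (614/2700)^0.295 · 20500^0.42 · 9.81^-0.24)]^(1/0.82).
D = 6010 m.
(614/2700)^0.295 = 0.6460
20500^0.42 = 64.70
9.81^-0.24 = 0.5781
Denominator = 1.71 × 0.6460 × 64.70 × 0.5781 = 41.32
D / 41.32 = 6010 / 41.32 = 145.5
d = 145.5^(1/0.82) = 145.5^1.2195 = 434.1 m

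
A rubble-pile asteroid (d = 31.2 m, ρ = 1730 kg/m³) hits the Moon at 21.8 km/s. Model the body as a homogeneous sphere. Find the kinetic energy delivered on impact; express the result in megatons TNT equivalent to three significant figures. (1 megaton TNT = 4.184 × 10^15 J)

v = 21800 m/s.
Mass m = (π/6) ρ d³ = (π/6) × 1730 × (31.2)³ = 2.751 × 10^7 kg
E = ½ m v² = 0.5 × 2.751 × 10^7 × (21800)² = 6.537 × 10^15 J
   = 6.537 × 10^15 / 4.184×10^15 = 1.562 Mt

E ≈ 1.56 Mt TNT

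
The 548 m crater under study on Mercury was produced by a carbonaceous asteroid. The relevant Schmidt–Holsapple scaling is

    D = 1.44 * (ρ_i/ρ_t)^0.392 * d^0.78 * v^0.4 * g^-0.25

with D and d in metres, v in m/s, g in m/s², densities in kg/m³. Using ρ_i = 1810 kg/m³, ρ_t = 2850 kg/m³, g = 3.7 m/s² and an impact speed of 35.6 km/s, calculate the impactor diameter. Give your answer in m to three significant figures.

d ≈ 18.0 m

Rearranging for d: d = [D / (1.44 · (1810/2850)^0.392 · 35600^0.4 · 3.7^-0.25)]^(1/0.78).
(1810/2850)^0.392 = 0.8370
35600^0.4 = 66.16
3.7^-0.25 = 0.7210
Denominator = 1.44 × 0.8370 × 66.16 × 0.7210 = 57.49
D / 57.49 = 548 / 57.49 = 9.532
d = 9.532^(1/0.78) = 9.532^1.2821 = 18.01 m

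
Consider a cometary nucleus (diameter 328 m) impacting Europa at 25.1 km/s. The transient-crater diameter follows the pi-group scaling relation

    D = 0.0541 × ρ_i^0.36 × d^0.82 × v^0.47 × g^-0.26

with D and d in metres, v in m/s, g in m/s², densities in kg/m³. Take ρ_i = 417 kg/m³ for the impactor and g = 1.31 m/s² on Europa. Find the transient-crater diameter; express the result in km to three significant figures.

In SI units: v = 25100 m/s.
ρ_i^0.36 = 417^0.36 = 8.775
d^0.82 = 328^0.82 = 115.6
v^0.47 = 25100^0.47 = 116.9
g^-0.26 = 1.31^-0.26 = 0.9322
D = 0.0541 × 8.775 × 115.6 × 116.9 × 0.9322 = 5980 m
   = 5.980 km

D ≈ 5.98 km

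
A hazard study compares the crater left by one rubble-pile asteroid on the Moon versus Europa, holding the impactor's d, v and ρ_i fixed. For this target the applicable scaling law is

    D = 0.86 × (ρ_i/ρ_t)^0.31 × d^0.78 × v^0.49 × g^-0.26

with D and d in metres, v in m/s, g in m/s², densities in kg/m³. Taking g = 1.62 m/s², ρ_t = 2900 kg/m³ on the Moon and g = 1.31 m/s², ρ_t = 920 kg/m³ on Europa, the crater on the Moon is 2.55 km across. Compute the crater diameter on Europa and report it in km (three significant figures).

The impactor-only factors (d, v, ρ_i) cancel in the ratio, leaving D_Europa/D_Moon = (g_Europa/g_Moon)^-0.26 · (ρ_t,Moon/ρ_t,Europa)^0.31.
(1.31/1.62)^-0.26 = 0.8086^-0.26 = 1.057
(2900/920)^0.31 = 3.152^0.31 = 1.427
Ratio = 1.057 × 1.427 = 1.508
D_Europa = 1.508 × 2.55 km = 3.85 km

D ≈ 3.85 km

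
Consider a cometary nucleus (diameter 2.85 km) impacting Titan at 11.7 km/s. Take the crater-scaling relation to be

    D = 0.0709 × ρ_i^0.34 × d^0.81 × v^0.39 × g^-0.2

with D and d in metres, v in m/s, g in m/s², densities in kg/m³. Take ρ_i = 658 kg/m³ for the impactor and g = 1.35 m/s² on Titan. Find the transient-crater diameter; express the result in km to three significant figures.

D ≈ 14.7 km

In SI units: d = 2850 m, v = 11700 m/s.
ρ_i^0.34 = 658^0.34 = 9.082
d^0.81 = 2850^0.81 = 628.7
v^0.39 = 11700^0.39 = 38.60
g^-0.2 = 1.35^-0.2 = 0.9417
D = 0.0709 × 9.082 × 628.7 × 38.60 × 0.9417 = 14715 m
   = 14.72 km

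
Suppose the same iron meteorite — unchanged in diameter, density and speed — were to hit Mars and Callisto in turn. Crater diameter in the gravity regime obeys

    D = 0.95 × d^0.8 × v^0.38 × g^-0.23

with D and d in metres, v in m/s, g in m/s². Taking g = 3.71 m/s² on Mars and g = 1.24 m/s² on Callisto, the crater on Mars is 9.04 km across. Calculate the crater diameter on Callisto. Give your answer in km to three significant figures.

D ≈ 11.6 km

All impactor-dependent factors cancel in the ratio, leaving D_Callisto/D_Mars = (g_Callisto/g_Mars)^-0.23.
(1.24/3.71)^-0.23 = 0.3342^-0.23 = 1.287
D_Callisto = 1.287 × 9.04 km = 11.6 km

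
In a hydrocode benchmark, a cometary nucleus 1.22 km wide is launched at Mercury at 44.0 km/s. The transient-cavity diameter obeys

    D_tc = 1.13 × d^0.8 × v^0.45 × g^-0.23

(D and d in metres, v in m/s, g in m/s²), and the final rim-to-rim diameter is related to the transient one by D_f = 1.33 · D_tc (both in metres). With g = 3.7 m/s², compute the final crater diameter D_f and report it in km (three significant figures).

In SI: d = 1220 m, v = 44000 m/s.
d^0.8 = 1220^0.8 = 294.5
v^0.45 = 44000^0.45 = 122.9
g^-0.23 = 3.7^-0.23 = 0.7401
D_tc = 1.13 × 294.5 × 122.9 × 0.7401 = 30270 m
D_f = 1.33 × 30270 = 40259 m
     = 40.26 km

D_f ≈ 40.3 km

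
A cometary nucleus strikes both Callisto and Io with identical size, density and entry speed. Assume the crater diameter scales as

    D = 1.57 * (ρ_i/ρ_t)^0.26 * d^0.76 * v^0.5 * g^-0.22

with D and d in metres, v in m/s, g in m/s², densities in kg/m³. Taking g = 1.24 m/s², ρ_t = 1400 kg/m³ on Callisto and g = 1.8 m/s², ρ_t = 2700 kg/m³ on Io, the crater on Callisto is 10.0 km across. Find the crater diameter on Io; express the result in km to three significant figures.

D ≈ 7.77 km

The impactor-only factors (d, v, ρ_i) cancel in the ratio, leaving D_Io/D_Callisto = (g_Io/g_Callisto)^-0.22 · (ρ_t,Callisto/ρ_t,Io)^0.26.
(1.8/1.24)^-0.22 = 1.452^-0.22 = 0.9212
(1400/2700)^0.26 = 0.5185^0.26 = 0.8430
Ratio = 0.9212 × 0.8430 = 0.7766
D_Io = 0.7766 × 10.0 km = 7.77 km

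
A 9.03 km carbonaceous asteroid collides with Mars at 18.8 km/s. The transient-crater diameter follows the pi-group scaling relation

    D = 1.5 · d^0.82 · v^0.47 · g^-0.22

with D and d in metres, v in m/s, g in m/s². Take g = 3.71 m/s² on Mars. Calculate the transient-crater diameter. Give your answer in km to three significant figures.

D ≈ 201 km

In SI units: d = 9030 m, v = 18800 m/s.
d^0.82 = 9030^0.82 = 1753
v^0.47 = 18800^0.47 = 102.1
g^-0.22 = 3.71^-0.22 = 0.7494
D = 1.5 × 1753 × 102.1 × 0.7494 = 2.012 × 10^5 m
   = 201.2 km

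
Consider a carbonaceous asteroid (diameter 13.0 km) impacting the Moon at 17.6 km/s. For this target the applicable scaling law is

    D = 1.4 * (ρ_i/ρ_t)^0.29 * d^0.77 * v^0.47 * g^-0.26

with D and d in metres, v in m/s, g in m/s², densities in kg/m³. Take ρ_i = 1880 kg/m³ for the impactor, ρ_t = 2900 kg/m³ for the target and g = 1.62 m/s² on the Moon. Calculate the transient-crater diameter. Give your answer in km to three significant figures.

In SI units: d = 13000 m, v = 17600 m/s.
(ρ_i/ρ_t)^0.29 = (1880/2900)^0.29 = 0.8819
d^0.77 = 13000^0.77 = 1471
v^0.47 = 17600^0.47 = 98.94
g^-0.26 = 1.62^-0.26 = 0.8821
D = 1.4 × 0.8819 × 1471 × 98.94 × 0.8821 = 1.585 × 10^5 m
   = 158.5 km

D ≈ 159 km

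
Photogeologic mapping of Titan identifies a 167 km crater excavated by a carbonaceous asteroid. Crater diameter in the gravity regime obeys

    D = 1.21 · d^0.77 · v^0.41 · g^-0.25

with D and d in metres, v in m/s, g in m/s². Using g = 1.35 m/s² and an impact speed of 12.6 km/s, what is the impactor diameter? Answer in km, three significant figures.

d ≈ 34.2 km

Rearranging for d: d = [D / (1.21 · 12600^0.41 · 1.35^-0.25)]^(1/0.77).
D = 167000 m.
12600^0.41 = 47.99
1.35^-0.25 = 0.9277
Denominator = 1.21 × 47.99 × 0.9277 = 53.87
D / 53.87 = 167000 / 53.87 = 3100
d = 3100^(1/0.77) = 3100^1.2987 = 34216 m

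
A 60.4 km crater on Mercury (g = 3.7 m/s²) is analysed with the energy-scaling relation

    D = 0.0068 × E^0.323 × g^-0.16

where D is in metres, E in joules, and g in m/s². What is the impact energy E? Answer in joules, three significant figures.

Rearranging: E = [D / (0.0068 · g^-0.16)]^(1/0.323).
D = 60400 m.
g^-0.16 = 3.7^-0.16 = 0.8111
D / (0.0068 × 0.8111) = 60400 / (5.515 × 10^-3) = 1.095 × 10^7
E = (1.095 × 10^7)^3.096 = 6.223 × 10^21 J

E ≈ 6.22 × 10^21 J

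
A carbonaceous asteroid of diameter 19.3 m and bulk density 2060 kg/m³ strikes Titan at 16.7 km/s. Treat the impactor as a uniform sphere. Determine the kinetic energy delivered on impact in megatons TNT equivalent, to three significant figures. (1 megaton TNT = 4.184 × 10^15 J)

v = 16700 m/s.
Mass m = (π/6) ρ d³ = (π/6) × 2060 × (19.3)³ = 7.754 × 10^6 kg
E = ½ m v² = 0.5 × 7.754 × 10^6 × (16700)² = 1.081 × 10^15 J
   = 1.081 × 10^15 / 4.184×10^15 = 0.2584 Mt

E ≈ 0.258 Mt TNT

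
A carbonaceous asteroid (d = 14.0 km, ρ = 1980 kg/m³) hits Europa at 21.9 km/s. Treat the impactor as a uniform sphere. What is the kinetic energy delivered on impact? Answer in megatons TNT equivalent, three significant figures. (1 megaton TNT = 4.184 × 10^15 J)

E ≈ 1.63 × 10^8 Mt TNT

d = 14000 m; v = 21900 m/s.
Mass m = (π/6) ρ d³ = (π/6) × 1980 × (14000)³ = 2.845 × 10^15 kg
E = ½ m v² = 0.5 × 2.845 × 10^15 × (21900)² = 6.822 × 10^23 J
   = 6.822 × 10^23 / 4.184×10^15 = 1.630 × 10^8 Mt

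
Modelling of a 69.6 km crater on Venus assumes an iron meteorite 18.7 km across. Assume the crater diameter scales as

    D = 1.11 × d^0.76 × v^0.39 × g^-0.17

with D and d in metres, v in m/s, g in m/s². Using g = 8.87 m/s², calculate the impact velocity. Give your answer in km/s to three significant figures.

Rearranging for v: v = [D / (1.11 · 18700^0.76 · 8.87^-0.17)]^(1/0.39).
D = 69600 m.
18700^0.76 = 1764
8.87^-0.17 = 0.6900
Denominator = 1.11 × 1764 × 0.6900 = 1351
D / 1351 = 69600 / 1351 = 51.52
v = 51.52^(1/0.39) = 51.52^2.5641 = 24529 m/s

v ≈ 24.5 km/s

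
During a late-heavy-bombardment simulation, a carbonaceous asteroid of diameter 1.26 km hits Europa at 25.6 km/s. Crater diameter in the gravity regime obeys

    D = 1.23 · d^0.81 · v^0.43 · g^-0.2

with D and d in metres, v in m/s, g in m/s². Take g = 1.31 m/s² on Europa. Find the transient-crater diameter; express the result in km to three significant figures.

In SI units: d = 1260 m, v = 25600 m/s.
d^0.81 = 1260^0.81 = 324.6
v^0.43 = 25600^0.43 = 78.62
g^-0.2 = 1.31^-0.2 = 0.9474
D = 1.23 × 324.6 × 78.62 × 0.9474 = 29739 m
   = 29.74 km

D ≈ 29.7 km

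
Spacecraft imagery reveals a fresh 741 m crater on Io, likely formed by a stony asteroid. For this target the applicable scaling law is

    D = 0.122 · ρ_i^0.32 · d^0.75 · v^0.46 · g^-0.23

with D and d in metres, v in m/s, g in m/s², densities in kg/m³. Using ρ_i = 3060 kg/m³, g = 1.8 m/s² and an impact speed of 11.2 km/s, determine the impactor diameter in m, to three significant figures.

d ≈ 14.2 m

Rearranging for d: d = [D / (0.122 · 3060^0.32 · 11200^0.46 · 1.8^-0.23)]^(1/0.75).
3060^0.32 = 13.04
11200^0.46 = 72.89
1.8^-0.23 = 0.8735
Denominator = 0.122 × 13.04 × 72.89 × 0.8735 = 101.3
D / 101.3 = 741 / 101.3 = 7.315
d = 7.315^(1/0.75) = 7.315^1.3333 = 14.20 m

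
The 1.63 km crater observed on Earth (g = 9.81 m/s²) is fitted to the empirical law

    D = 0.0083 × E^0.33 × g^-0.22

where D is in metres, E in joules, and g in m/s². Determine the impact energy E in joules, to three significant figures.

E ≈ 5.02 × 10^16 J

Rearranging: E = [D / (0.0083 · g^-0.22)]^(1/0.33).
D = 1630 m.
g^-0.22 = 9.81^-0.22 = 0.6051
D / (0.0083 × 0.6051) = 1630 / (5.022 × 10^-3) = 3.246 × 10^5
E = (3.246 × 10^5)^3.0303 = 5.024 × 10^16 J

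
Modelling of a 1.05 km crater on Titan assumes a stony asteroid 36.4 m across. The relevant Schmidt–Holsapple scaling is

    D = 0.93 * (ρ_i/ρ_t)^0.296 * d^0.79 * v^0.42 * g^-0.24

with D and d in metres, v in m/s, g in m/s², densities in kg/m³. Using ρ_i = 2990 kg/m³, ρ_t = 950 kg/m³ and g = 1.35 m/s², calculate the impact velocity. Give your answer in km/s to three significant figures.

v ≈ 11.4 km/s

Rearranging for v: v = [D / (0.93 · (2990/950)^0.296 · 36.4^0.79 · 1.35^-0.24)]^(1/0.42).
D = 1050 m.
(2990/950)^0.296 = 1.404
36.4^0.79 = 17.11
1.35^-0.24 = 0.9305
Denominator = 0.93 × 1.404 × 17.11 × 0.9305 = 20.79
D / 20.79 = 1050 / 20.79 = 50.51
v = 50.51^(1/0.42) = 50.51^2.381 = 11370 m/s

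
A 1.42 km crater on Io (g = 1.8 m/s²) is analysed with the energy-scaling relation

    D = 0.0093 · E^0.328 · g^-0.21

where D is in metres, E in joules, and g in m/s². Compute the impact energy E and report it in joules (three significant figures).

Rearranging: E = [D / (0.0093 · g^-0.21)]^(1/0.328).
D = 1420 m.
g^-0.21 = 1.8^-0.21 = 0.8839
D / (0.0093 × 0.8839) = 1420 / (8.220 × 10^-3) = 1.727 × 10^5
E = (1.727 × 10^5)^3.0488 = 9.278 × 10^15 J

E ≈ 9.28 × 10^15 J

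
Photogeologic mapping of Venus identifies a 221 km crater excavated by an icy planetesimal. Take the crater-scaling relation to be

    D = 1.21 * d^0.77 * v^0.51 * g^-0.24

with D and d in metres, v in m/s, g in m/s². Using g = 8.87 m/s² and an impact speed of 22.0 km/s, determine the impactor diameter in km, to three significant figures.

d ≈ 17.9 km

Rearranging for d: d = [D / (1.21 · 22000^0.51 · 8.87^-0.24)]^(1/0.77).
D = 221000 m.
22000^0.51 = 163.9
8.87^-0.24 = 0.5922
Denominator = 1.21 × 163.9 × 0.5922 = 117.4
D / 117.4 = 221000 / 117.4 = 1882
d = 1882^(1/0.77) = 1882^1.2987 = 17896 m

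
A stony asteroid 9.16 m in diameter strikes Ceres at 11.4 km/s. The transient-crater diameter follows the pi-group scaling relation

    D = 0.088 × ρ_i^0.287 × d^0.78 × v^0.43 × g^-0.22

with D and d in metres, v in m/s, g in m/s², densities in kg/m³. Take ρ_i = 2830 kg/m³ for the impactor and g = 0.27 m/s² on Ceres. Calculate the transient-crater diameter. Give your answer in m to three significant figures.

In SI units: v = 11400 m/s.
ρ_i^0.287 = 2830^0.287 = 9.787
d^0.78 = 9.16^0.78 = 5.627
v^0.43 = 11400^0.43 = 55.52
g^-0.22 = 0.27^-0.22 = 1.334
D = 0.088 × 9.787 × 5.627 × 55.52 × 1.334 = 358.9 m

D ≈ 359 m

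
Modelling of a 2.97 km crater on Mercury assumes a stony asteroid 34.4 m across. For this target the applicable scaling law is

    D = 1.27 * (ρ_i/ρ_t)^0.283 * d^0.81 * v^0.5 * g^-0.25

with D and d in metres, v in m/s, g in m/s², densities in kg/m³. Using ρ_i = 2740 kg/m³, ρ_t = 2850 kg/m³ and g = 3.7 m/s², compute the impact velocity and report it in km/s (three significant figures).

Rearranging for v: v = [D / (1.27 · (2740/2850)^0.283 · 34.4^0.81 · 3.7^-0.25)]^(1/0.5).
D = 2970 m.
(2740/2850)^0.283 = 0.9889
34.4^0.81 = 17.56
3.7^-0.25 = 0.7210
Denominator = 1.27 × 0.9889 × 17.56 × 0.7210 = 15.90
D / 15.90 = 2970 / 15.90 = 186.8
v = 186.8^(1/0.5) = 186.8^2 = 34894 m/s

v ≈ 34.9 km/s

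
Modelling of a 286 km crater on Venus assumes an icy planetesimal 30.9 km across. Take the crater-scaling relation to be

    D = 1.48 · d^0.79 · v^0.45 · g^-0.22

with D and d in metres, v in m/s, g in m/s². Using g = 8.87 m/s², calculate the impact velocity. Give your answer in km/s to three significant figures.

Rearranging for v: v = [D / (1.48 · 30900^0.79 · 8.87^-0.22)]^(1/0.45).
D = 286000 m.
30900^0.79 = 3524
8.87^-0.22 = 0.6187
Denominator = 1.48 × 3524 × 0.6187 = 3227
D / 3227 = 286000 / 3227 = 88.63
v = 88.63^(1/0.45) = 88.63^2.2222 = 21277 m/s

v ≈ 21.3 km/s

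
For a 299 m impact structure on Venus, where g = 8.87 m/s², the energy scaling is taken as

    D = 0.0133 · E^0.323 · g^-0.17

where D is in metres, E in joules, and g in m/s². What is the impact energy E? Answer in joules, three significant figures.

Rearranging: E = [D / (0.0133 · g^-0.17)]^(1/0.323).
g^-0.17 = 8.87^-0.17 = 0.6900
D / (0.0133 × 0.6900) = 299 / (9.177 × 10^-3) = 3.258 × 10^4
E = (3.258 × 10^4)^3.096 = 9.378 × 10^13 J

E ≈ 9.38 × 10^13 J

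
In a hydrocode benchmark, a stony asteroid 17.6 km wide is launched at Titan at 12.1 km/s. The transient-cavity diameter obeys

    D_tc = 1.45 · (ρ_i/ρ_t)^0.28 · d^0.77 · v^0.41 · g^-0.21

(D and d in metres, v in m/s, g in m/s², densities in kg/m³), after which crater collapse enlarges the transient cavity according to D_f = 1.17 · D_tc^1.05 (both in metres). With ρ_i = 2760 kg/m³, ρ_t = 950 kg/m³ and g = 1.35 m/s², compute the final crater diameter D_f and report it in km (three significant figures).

In SI: d = 17600 m, v = 12100 m/s.
(ρ_i/ρ_t)^0.28 = (2760/950)^0.28 = 1.348
d^0.77 = 17600^0.77 = 1858
v^0.41 = 12100^0.41 = 47.20
g^-0.21 = 1.35^-0.21 = 0.9389
D_tc = 1.45 × 1.348 × 1858 × 47.20 × 0.9389 = 1.609 × 10^5 m
D_f = 1.17 × (1.609 × 10^5)^1.05 = 3.428 × 10^5 m
     = 342.8 km

D_f ≈ 343 km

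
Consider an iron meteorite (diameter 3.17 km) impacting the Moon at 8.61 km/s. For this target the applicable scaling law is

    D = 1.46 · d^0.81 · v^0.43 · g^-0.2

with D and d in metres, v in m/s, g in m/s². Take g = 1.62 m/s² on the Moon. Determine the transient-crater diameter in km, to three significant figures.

D ≈ 44.7 km

In SI units: d = 3170 m, v = 8610 m/s.
d^0.81 = 3170^0.81 = 685.3
v^0.43 = 8610^0.43 = 49.21
g^-0.2 = 1.62^-0.2 = 0.9080
D = 1.46 × 685.3 × 49.21 × 0.9080 = 44707 m
   = 44.71 km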